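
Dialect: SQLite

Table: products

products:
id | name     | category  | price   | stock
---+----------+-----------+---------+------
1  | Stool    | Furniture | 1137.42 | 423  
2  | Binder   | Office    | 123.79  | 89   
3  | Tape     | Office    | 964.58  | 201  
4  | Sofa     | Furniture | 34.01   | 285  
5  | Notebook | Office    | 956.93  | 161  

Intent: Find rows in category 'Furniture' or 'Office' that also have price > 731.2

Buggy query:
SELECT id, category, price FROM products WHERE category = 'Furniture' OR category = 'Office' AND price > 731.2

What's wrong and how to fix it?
Bug: AND binds tighter than OR, so this parses as category = 'Furniture' OR (category = 'Office' AND price > 731.2)

Fix: Group the OR with parentheses (or use IN), then AND the threshold

Corrected query:
SELECT id, category, price FROM products WHERE (category = 'Furniture' OR category = 'Office') AND price > 731.2

Result:
id | category  | price  
---+-----------+--------
1  | Furniture | 1137.42
3  | Office    | 964.58 
5  | Office    | 956.93 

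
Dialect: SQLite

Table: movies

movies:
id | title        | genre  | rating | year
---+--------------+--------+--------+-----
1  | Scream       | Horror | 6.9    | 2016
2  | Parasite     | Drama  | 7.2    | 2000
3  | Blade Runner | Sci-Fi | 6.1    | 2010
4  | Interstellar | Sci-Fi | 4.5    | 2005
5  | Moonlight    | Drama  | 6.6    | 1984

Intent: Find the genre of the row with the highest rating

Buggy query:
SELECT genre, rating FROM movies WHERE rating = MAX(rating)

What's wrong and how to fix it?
Bug: MAX(rating) is an aggregate and cannot be used directly in WHERE

Fix: Use a subquery: WHERE rating = (SELECT MAX(rating) FROM movies)

Corrected query:
SELECT genre, rating FROM movies WHERE rating = (SELECT MAX(rating) FROM movies)

Result:
genre | rating
------+-------
Drama | 7.2   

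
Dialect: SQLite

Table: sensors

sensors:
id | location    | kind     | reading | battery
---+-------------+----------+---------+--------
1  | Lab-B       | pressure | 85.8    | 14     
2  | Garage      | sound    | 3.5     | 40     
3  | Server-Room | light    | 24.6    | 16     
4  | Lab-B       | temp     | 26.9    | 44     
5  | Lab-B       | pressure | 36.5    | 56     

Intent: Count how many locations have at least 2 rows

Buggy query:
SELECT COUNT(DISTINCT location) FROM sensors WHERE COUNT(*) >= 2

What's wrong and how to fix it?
Bug: COUNT(*) cannot appear in WHERE; the per-group count doesn't exist yet

Fix: Use a subquery that GROUPs and filters with HAVING, then count its rows

Corrected query:
SELECT COUNT(*) FROM (SELECT location FROM sensors GROUP BY location HAVING COUNT(*) >= 2)

Result:
COUNT(*)
--------
1       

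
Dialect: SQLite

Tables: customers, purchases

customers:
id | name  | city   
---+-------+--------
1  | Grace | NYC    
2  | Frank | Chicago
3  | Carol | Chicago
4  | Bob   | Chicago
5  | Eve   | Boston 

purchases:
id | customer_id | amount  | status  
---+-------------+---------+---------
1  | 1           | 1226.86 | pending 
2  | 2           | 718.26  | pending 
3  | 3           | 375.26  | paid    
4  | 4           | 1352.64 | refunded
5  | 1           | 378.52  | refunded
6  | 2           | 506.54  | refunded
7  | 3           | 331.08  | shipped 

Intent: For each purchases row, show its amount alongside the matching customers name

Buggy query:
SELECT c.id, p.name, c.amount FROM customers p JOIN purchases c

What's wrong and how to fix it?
Bug: Missing join condition: each purchases row is matched to all customers rows instead of just its own

Fix: Add ON c.customer_id = p.id to the JOIN

Corrected query:
SELECT c.id, p.name, c.amount FROM customers p JOIN purchases c ON c.customer_id = p.id

Result:
id | name  | amount 
---+-------+--------
1  | Grace | 1226.86
2  | Frank | 718.26 
3  | Carol | 375.26 
4  | Bob   | 1352.64
5  | Grace | 378.52 
6  | Frank | 506.54 
7  | Carol | 331.08 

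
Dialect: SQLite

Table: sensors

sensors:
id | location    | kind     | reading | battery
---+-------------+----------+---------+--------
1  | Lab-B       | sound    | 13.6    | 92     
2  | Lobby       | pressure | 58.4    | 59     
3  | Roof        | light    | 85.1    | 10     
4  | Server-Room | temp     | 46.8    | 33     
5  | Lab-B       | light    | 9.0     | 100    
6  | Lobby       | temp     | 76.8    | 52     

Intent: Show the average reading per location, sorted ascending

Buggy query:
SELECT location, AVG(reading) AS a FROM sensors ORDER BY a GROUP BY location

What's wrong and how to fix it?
Bug: ORDER BY appears before GROUP BY; SQL clause order requires GROUP BY first

Fix: Reorder: SELECT … FROM … GROUP BY … ORDER BY …

Corrected query:
SELECT location, AVG(reading) AS a FROM sensors GROUP BY location ORDER BY a

Result:
location    | a   
------------+-----
Lab-B       | 11.3
Server-Room | 46.8
Lobby       | 67.6
Roof        | 85.1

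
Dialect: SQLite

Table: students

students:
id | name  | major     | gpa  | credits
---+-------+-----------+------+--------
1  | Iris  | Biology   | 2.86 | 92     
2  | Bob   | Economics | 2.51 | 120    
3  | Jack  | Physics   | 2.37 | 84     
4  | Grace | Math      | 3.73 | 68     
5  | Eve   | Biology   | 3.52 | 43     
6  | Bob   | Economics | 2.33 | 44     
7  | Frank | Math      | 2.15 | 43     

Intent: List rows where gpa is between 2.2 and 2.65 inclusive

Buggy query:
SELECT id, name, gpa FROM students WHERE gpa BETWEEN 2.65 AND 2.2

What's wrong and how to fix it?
Bug: BETWEEN expects the lower bound first; with 2.65 AND 2.2 the range is empty

Fix: Swap the bounds so the smaller value comes first

Corrected query:
SELECT id, name, gpa FROM students WHERE gpa BETWEEN 2.2 AND 2.65

Result:
id | name | gpa 
---+------+-----
2  | Bob  | 2.51
3  | Jack | 2.37
6  | Bob  | 2.33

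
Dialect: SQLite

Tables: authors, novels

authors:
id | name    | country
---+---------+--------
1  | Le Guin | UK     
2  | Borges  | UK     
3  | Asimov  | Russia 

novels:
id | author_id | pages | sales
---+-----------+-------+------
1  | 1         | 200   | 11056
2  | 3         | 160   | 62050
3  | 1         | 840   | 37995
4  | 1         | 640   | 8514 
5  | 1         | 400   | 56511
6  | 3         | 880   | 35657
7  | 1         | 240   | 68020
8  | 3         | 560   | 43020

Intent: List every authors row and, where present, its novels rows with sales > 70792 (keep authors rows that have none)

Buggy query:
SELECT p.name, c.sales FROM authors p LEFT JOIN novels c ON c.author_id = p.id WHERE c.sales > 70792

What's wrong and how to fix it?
Bug: Filtering c.sales in WHERE discards the NULL rows produced by LEFT JOIN, turning it into an inner join

Fix: Put 'c.sales > 70792' in the JOIN's ON clause instead of WHERE

Corrected query:
SELECT p.name, c.sales FROM authors p LEFT JOIN novels c ON c.author_id = p.id AND c.sales > 70792

Result:
name    | sales
--------+------
Le Guin | NULL 
Borges  | NULL 
Asimov  | NULL 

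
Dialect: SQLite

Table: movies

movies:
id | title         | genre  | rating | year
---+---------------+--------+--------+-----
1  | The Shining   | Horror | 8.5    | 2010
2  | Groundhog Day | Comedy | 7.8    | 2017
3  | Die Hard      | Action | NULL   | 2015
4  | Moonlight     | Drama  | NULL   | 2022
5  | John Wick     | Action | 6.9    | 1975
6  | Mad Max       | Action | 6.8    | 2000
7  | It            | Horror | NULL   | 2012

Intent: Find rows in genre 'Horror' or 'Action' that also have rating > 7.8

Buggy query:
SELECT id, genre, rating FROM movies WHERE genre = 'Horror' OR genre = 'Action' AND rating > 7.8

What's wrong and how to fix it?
Bug: AND binds tighter than OR, so this parses as genre = 'Horror' OR (genre = 'Action' AND rating > 7.8)

Fix: Group the OR with parentheses (or use IN), then AND the threshold

Corrected query:
SELECT id, genre, rating FROM movies WHERE (genre = 'Horror' OR genre = 'Action') AND rating > 7.8

Result:
id | genre  | rating
---+--------+-------
1  | Horror | 8.5   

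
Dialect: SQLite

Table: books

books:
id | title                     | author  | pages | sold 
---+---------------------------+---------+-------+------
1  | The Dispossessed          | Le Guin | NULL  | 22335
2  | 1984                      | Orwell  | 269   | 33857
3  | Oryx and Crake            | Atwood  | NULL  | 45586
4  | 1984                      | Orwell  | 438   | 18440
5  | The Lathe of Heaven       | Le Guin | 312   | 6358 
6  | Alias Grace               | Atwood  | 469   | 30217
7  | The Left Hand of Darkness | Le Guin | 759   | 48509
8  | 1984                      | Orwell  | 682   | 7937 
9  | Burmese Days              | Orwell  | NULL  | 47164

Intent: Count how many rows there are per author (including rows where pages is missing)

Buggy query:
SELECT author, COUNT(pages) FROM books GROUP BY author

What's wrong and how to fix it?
Bug: COUNT(pages) skips NULLs, so groups with missing pages are undercounted

Fix: Replace COUNT(pages) with COUNT(*)

Corrected query:
SELECT author, COUNT(*) FROM books GROUP BY author

Result:
author  | COUNT(*)
--------+---------
Atwood  | 2       
Le Guin | 3       
Orwell  | 4       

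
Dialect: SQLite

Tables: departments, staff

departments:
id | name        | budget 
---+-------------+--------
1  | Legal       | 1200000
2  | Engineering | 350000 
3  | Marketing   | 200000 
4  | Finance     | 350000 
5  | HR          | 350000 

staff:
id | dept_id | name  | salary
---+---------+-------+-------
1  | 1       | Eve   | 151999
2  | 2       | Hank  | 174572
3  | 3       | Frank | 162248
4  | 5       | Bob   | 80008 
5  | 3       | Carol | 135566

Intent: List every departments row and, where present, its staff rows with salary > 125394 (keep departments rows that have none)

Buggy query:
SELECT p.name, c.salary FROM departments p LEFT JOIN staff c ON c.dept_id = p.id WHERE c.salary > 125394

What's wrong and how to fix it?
Bug: A WHERE condition on the right-hand table after LEFT JOIN drops unmatched parents

Fix: Put 'c.salary > 125394' in the JOIN's ON clause instead of WHERE

Corrected query:
SELECT p.name, c.salary FROM departments p LEFT JOIN staff c ON c.dept_id = p.id AND c.salary > 125394

Result:
name        | salary
------------+-------
Legal       | 151999
Engineering | 174572
Marketing   | 135566
Marketing   | 162248
Finance     | NULL  
HR          | NULL  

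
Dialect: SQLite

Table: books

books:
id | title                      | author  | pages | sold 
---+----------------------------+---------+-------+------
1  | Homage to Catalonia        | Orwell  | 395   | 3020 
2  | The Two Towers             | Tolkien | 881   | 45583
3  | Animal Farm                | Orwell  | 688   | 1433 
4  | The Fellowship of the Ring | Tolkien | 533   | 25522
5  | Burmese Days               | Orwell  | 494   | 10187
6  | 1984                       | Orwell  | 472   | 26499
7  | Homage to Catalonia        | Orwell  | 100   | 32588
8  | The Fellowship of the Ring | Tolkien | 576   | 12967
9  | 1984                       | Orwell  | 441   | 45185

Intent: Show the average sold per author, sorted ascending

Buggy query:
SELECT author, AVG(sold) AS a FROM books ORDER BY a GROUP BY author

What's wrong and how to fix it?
Bug: ORDER BY appears before GROUP BY; SQL clause order requires GROUP BY first

Fix: Reorder: SELECT … FROM … GROUP BY … ORDER BY …

Corrected query:
SELECT author, AVG(sold) AS a FROM books GROUP BY author ORDER BY a

Result:
author  | a           
--------+-------------
Orwell  | 19818.666667
Tolkien | 28024       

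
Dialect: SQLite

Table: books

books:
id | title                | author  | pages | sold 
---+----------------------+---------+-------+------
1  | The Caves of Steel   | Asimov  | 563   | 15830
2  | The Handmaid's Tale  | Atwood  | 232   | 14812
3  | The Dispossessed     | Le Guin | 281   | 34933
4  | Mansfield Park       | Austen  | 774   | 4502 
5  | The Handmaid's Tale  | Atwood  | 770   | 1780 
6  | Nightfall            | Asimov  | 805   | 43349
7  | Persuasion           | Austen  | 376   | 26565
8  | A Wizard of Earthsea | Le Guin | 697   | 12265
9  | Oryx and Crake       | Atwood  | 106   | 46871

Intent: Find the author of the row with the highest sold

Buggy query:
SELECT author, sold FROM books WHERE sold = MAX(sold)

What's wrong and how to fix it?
Bug: WHERE is evaluated per row; an aggregate over the whole table isn't defined there

Fix: Wrap MAX in a scalar subquery so WHERE compares against a single value

Corrected query:
SELECT author, sold FROM books WHERE sold = (SELECT MAX(sold) FROM books)

Result:
author | sold 
-------+------
Atwood | 46871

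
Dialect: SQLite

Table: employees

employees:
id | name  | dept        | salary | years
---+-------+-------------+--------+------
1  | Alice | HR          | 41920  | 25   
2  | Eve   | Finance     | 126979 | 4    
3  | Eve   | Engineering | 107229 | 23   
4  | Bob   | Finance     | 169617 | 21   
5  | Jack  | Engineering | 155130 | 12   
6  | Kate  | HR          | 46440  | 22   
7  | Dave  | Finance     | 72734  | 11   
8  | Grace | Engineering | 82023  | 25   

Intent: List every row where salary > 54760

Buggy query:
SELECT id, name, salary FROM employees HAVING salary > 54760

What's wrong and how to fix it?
Bug: HAVING filters the output of aggregation, but this query has no GROUP BY and no aggregate functions, so SQLite rejects it (HAVING clause on a non-aggregate query); the condition here is per row

Fix: Use WHERE for row-level filtering

Corrected query:
SELECT id, name, salary FROM employees WHERE salary > 54760

Result:
id | name  | salary
---+-------+-------
2  | Eve   | 126979
3  | Eve   | 107229
4  | Bob   | 169617
5  | Jack  | 155130
7  | Dave  | 72734 
8  | Grace | 82023 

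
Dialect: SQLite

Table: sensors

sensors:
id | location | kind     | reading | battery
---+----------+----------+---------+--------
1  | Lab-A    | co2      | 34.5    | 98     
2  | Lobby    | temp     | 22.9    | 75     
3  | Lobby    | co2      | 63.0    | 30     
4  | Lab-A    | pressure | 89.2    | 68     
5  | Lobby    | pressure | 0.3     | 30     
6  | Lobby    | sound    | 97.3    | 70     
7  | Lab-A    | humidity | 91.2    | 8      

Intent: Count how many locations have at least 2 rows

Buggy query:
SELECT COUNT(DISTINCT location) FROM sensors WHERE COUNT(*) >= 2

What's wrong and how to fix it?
Bug: WHERE filters individual rows, not groups, so a group-level COUNT is invalid there

Fix: Use a subquery that GROUPs and filters with HAVING, then count its rows

Corrected query:
SELECT COUNT(*) FROM (SELECT location FROM sensors GROUP BY location HAVING COUNT(*) >= 2)

Result:
COUNT(*)
--------
2       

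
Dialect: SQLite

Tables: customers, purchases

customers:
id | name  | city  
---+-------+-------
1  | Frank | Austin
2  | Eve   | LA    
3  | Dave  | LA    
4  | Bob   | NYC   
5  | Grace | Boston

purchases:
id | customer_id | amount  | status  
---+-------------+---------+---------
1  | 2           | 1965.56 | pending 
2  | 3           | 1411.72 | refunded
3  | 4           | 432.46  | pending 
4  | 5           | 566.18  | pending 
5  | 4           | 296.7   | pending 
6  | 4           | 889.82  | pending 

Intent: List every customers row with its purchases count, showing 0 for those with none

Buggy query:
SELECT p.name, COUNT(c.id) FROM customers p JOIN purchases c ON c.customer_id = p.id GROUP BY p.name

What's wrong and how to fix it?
Bug: An inner join excludes parents with zero children

Fix: Switch to LEFT JOIN to retain unmatched parent rows

Corrected query:
SELECT p.name, COUNT(c.id) FROM customers p LEFT JOIN purchases c ON c.customer_id = p.id GROUP BY p.name

Result:
name  | COUNT(c.id)
------+------------
Bob   | 3          
Dave  | 1          
Eve   | 1          
Frank | 0          
Grace | 1          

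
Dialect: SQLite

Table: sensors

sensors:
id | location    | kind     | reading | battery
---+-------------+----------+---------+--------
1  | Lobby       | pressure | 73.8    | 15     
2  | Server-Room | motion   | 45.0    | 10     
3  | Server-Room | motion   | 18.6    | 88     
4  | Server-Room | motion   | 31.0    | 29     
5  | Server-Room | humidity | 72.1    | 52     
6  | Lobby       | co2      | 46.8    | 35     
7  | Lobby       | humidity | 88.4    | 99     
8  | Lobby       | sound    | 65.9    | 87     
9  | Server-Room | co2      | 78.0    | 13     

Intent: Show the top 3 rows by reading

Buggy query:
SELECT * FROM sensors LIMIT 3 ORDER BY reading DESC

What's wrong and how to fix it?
Bug: LIMIT must come after ORDER BY

Fix: Swap the clauses: ORDER BY first, then LIMIT

Corrected query:
SELECT * FROM sensors ORDER BY reading DESC LIMIT 3

Result:
id | location    | kind     | reading | battery
---+-------------+----------+---------+--------
7  | Lobby       | humidity | 88.4    | 99     
9  | Server-Room | co2      | 78      | 13     
1  | Lobby       | pressure | 73.8    | 15     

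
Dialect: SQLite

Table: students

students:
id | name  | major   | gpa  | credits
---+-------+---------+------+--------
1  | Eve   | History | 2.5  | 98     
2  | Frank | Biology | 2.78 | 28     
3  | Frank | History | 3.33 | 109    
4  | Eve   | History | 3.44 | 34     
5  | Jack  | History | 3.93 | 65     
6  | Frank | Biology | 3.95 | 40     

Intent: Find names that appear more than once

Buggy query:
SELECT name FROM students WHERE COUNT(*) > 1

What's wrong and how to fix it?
Bug: COUNT(*) is an aggregate and cannot be used in WHERE

Fix: Group first, then use HAVING for the count condition

Corrected query:
SELECT name FROM students GROUP BY name HAVING COUNT(*) > 1

Result:
name 
-----
Eve  
Frank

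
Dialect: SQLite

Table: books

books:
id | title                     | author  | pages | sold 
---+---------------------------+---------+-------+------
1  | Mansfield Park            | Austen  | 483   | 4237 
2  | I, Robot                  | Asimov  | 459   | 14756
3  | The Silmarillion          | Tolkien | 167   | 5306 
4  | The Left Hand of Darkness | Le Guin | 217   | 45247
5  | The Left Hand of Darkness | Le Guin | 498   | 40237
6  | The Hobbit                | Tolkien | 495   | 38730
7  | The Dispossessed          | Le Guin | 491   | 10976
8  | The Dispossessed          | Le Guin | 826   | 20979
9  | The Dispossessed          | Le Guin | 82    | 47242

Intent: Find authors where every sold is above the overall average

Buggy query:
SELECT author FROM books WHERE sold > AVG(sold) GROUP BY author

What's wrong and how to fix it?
Bug: AVG() is an aggregate; it can't sit directly in WHERE

Fix: Use a subquery for AVG and a HAVING MIN(...) filter so the condition holds for every row in the group

Corrected query:
SELECT author FROM books GROUP BY author HAVING MIN(sold) > (SELECT AVG(sold) FROM books)

Result:
(no rows)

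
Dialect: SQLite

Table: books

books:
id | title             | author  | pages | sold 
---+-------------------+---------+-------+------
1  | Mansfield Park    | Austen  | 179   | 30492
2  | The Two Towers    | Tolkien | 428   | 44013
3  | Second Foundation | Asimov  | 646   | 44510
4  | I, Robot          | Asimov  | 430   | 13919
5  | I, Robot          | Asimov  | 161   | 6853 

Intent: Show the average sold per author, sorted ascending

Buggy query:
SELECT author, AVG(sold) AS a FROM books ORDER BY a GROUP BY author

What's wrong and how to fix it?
Bug: ORDER BY appears before GROUP BY; SQL clause order requires GROUP BY first

Fix: Move ORDER BY to the end, after GROUP BY

Corrected query:
SELECT author, AVG(sold) AS a FROM books GROUP BY author ORDER BY a

Result:
author  | a           
--------+-------------
Asimov  | 21760.666667
Austen  | 30492       
Tolkien | 44013       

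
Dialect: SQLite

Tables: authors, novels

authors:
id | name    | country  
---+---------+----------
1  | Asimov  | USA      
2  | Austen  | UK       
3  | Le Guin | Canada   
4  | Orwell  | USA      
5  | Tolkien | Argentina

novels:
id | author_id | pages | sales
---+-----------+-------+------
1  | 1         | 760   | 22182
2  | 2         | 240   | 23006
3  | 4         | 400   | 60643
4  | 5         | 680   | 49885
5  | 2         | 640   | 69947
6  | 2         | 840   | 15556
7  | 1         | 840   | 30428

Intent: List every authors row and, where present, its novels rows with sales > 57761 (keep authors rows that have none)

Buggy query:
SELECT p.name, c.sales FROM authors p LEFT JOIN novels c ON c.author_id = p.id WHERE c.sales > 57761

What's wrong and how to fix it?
Bug: A WHERE condition on the right-hand table after LEFT JOIN drops unmatched parents

Fix: Put 'c.sales > 57761' in the JOIN's ON clause instead of WHERE

Corrected query:
SELECT p.name, c.sales FROM authors p LEFT JOIN novels c ON c.author_id = p.id AND c.sales > 57761

Result:
name    | sales
--------+------
Asimov  | NULL 
Austen  | 69947
Le Guin | NULL 
Orwell  | 60643
Tolkien | NULL 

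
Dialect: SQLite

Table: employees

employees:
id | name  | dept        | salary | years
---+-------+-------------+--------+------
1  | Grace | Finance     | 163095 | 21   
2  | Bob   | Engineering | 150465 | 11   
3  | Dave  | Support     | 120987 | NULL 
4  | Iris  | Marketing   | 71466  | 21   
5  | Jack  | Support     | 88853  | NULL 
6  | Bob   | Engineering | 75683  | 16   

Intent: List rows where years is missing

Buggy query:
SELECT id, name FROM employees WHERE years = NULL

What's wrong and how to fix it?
Bug: '= NULL' is always unknown in SQL three-valued logic, so no rows match

Fix: Replace '= NULL' with 'IS NULL'

Corrected query:
SELECT id, name FROM employees WHERE years IS NULL

Result:
id | name
---+-----
3  | Dave
5  | Jack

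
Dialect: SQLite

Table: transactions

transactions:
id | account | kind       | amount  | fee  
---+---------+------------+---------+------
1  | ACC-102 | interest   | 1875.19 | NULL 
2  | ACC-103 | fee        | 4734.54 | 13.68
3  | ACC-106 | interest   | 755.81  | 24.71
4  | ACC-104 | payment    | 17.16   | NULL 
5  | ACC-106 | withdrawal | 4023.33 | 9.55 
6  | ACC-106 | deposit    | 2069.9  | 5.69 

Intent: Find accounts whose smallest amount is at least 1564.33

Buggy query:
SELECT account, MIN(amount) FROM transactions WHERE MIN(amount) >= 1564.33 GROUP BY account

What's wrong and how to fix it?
Bug: MIN() in WHERE is a misuse of aggregate

Fix: Use HAVING for the per-group MIN condition

Corrected query:
SELECT account, MIN(amount) FROM transactions GROUP BY account HAVING MIN(amount) >= 1564.33

Result:
account | MIN(amount)
--------+------------
ACC-102 | 1875.19    
ACC-103 | 4734.54    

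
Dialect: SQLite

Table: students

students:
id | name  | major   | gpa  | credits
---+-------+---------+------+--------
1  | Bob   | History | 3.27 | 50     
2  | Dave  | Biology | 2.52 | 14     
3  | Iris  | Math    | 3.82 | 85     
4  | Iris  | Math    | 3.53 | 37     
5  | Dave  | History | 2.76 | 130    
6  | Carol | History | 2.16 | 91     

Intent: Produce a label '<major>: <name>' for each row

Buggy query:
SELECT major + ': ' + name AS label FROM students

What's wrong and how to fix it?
Bug: SQLite uses || for string concatenation; + coerces text to numbers (yielding 0)

Fix: Replace + with || to concatenate text

Corrected query:
SELECT major || ': ' || name AS label FROM students

Result:
label         
--------------
History: Bob  
Biology: Dave 
Math: Iris    
Math: Iris    
History: Dave 
History: Carol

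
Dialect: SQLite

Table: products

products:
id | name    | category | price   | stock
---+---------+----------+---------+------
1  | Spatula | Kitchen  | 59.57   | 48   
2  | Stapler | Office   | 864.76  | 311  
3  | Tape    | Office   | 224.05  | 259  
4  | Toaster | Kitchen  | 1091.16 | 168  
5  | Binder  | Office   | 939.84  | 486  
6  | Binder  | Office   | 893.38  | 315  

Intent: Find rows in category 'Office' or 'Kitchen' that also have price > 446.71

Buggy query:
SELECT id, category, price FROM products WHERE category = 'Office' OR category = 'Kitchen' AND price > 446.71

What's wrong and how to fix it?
Bug: Without parentheses, AND is evaluated before OR, so the price filter only applies to the 'Kitchen' branch

Fix: Group the OR with parentheses (or use IN), then AND the threshold

Corrected query:
SELECT id, category, price FROM products WHERE (category = 'Office' OR category = 'Kitchen') AND price > 446.71

Result:
id | category | price  
---+----------+--------
2  | Office   | 864.76 
4  | Kitchen  | 1091.16
5  | Office   | 939.84 
6  | Office   | 893.38 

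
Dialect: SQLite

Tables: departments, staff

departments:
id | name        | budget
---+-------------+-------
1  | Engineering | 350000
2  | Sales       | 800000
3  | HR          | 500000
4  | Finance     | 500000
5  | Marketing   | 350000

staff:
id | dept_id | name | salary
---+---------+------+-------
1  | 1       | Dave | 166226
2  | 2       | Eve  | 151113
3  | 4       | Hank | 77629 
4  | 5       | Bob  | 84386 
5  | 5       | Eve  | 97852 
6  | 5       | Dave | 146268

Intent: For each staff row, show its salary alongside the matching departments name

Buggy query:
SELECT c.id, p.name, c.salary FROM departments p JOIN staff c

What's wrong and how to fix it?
Bug: Missing join condition: each staff row is matched to all departments rows instead of just its own

Fix: Add ON c.dept_id = p.id to the JOIN

Corrected query:
SELECT c.id, p.name, c.salary FROM departments p JOIN staff c ON c.dept_id = p.id

Result:
id | name        | salary
---+-------------+-------
1  | Engineering | 166226
2  | Sales       | 151113
3  | Finance     | 77629 
4  | Marketing   | 84386 
5  | Marketing   | 97852 
6  | Marketing   | 146268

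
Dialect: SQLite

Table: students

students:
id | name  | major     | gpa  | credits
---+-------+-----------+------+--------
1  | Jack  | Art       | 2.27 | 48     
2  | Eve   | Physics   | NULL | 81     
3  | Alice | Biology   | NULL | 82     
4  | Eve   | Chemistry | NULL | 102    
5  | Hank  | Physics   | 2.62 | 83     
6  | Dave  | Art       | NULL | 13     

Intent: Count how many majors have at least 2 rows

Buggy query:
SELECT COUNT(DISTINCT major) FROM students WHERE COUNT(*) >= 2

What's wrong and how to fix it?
Bug: COUNT(*) cannot appear in WHERE; the per-group count doesn't exist yet

Fix: Group first with HAVING COUNT(*) >= 2, then COUNT the resulting groups

Corrected query:
SELECT COUNT(*) FROM (SELECT major FROM students GROUP BY major HAVING COUNT(*) >= 2)

Result:
COUNT(*)
--------
2       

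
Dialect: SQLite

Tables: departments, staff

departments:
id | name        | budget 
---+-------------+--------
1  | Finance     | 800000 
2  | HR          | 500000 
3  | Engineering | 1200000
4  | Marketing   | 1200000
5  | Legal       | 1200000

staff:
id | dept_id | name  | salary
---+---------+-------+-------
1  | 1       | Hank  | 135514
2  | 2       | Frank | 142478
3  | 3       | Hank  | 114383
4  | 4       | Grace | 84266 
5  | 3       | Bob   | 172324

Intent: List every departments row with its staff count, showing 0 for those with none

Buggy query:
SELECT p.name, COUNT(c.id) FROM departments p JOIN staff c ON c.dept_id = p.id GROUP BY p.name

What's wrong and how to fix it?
Bug: An inner join excludes parents with zero children

Fix: Use LEFT JOIN so parents without children still appear (COUNT(c.id) gives 0)

Corrected query:
SELECT p.name, COUNT(c.id) FROM departments p LEFT JOIN staff c ON c.dept_id = p.id GROUP BY p.name

Result:
name        | COUNT(c.id)
------------+------------
Engineering | 2          
Finance     | 1          
HR          | 1          
Legal       | 0          
Marketing   | 1          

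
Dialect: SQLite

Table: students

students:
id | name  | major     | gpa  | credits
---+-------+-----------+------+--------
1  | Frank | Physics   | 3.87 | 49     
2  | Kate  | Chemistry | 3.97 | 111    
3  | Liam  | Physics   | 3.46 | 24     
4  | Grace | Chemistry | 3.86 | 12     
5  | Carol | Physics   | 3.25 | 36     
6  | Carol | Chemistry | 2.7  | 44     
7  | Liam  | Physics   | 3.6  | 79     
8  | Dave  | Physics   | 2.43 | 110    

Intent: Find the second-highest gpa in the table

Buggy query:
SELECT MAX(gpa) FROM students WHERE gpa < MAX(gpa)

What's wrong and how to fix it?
Bug: MAX(gpa) on the right of the comparison is an aggregate-in-WHERE error

Fix: Compute the overall MAX in a subquery, then take MAX of rows below it

Corrected query:
SELECT MAX(gpa) FROM students WHERE gpa < (SELECT MAX(gpa) FROM students)

Result:
MAX(gpa)
--------
3.87    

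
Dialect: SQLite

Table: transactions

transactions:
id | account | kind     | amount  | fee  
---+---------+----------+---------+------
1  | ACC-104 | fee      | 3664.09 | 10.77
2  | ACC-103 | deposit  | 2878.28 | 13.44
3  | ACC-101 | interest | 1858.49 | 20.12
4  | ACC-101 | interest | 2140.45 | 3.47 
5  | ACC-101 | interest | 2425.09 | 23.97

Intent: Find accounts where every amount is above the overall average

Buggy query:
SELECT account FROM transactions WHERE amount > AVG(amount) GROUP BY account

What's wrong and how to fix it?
Bug: AVG() is an aggregate; it can't sit directly in WHERE

Fix: Compute the overall average in a scalar subquery and compare each group's MIN against it in HAVING

Corrected query:
SELECT account FROM transactions GROUP BY account HAVING MIN(amount) > (SELECT AVG(amount) FROM transactions)

Result:
account
-------
ACC-103
ACC-104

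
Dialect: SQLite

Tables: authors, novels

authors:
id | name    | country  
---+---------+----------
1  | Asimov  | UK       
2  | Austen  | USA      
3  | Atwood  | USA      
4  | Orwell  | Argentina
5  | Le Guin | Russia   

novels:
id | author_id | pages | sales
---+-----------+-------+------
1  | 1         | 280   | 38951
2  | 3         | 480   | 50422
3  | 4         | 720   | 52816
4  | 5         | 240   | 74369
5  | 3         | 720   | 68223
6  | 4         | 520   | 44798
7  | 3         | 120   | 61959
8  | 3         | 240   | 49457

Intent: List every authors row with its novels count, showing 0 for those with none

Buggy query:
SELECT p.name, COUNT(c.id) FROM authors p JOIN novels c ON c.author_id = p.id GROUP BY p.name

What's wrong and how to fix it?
Bug: An inner join excludes parents with zero children

Fix: Use LEFT JOIN so parents without children still appear (COUNT(c.id) gives 0)

Corrected query:
SELECT p.name, COUNT(c.id) FROM authors p LEFT JOIN novels c ON c.author_id = p.id GROUP BY p.name

Result:
name    | COUNT(c.id)
--------+------------
Asimov  | 1          
Atwood  | 4          
Austen  | 0          
Le Guin | 1          
Orwell  | 2          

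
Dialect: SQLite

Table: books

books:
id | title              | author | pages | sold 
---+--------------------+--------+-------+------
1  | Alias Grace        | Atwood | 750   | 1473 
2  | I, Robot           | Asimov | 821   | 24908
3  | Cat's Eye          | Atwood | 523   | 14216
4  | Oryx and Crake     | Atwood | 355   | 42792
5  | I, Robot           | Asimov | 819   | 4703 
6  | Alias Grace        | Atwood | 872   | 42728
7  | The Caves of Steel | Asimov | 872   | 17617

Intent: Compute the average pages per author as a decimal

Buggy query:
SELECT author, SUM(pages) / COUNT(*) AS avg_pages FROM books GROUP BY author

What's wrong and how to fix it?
Bug: Both operands are integers, so '/' performs integer division and truncates

Fix: Multiply by 1.0 (or CAST to REAL) to force floating-point division

Corrected query:
SELECT author, SUM(pages) * 1.0 / COUNT(*) AS avg_pages FROM books GROUP BY author

Result:
author | avg_pages 
-------+-----------
Asimov | 837.333333
Atwood | 625       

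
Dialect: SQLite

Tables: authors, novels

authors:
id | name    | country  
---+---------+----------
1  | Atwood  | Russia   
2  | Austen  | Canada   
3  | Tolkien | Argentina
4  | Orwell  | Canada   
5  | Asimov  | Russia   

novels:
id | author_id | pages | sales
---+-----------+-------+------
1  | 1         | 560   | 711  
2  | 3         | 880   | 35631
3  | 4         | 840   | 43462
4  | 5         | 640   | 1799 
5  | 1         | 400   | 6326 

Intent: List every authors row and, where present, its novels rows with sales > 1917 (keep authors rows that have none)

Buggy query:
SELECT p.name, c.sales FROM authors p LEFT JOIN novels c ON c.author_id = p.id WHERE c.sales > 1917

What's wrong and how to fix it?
Bug: Filtering c.sales in WHERE discards the NULL rows produced by LEFT JOIN, turning it into an inner join

Fix: Put 'c.sales > 1917' in the JOIN's ON clause instead of WHERE

Corrected query:
SELECT p.name, c.sales FROM authors p LEFT JOIN novels c ON c.author_id = p.id AND c.sales > 1917

Result:
name    | sales
--------+------
Atwood  | 6326 
Austen  | NULL 
Tolkien | 35631
Orwell  | 43462
Asimov  | NULL 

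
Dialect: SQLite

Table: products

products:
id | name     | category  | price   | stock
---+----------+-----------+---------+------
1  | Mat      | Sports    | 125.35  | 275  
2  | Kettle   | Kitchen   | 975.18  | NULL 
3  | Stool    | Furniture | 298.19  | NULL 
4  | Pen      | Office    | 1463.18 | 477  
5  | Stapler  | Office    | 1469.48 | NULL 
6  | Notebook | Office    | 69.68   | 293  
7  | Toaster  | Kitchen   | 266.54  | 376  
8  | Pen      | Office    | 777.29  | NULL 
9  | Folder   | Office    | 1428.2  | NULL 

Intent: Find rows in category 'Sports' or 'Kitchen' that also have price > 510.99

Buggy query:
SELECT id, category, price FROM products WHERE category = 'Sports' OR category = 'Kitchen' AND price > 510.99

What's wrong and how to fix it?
Bug: AND binds tighter than OR, so this parses as category = 'Sports' OR (category = 'Kitchen' AND price > 510.99)

Fix: Add parentheses around the OR so the AND applies to both alternatives

Corrected query:
SELECT id, category, price FROM products WHERE (category = 'Sports' OR category = 'Kitchen') AND price > 510.99

Result:
id | category | price 
---+----------+-------
2  | Kitchen  | 975.18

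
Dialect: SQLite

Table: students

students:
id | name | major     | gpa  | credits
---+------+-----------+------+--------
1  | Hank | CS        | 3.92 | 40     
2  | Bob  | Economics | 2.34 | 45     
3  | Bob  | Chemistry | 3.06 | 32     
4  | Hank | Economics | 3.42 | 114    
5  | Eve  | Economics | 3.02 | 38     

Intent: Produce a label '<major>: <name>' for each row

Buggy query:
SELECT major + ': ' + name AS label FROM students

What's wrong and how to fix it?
Bug: '+' is numeric addition; on text columns SQLite converts them to 0 instead of concatenating

Fix: Use the || operator for string concatenation

Corrected query:
SELECT major || ': ' || name AS label FROM students

Result:
label          
---------------
CS: Hank       
Economics: Bob 
Chemistry: Bob 
Economics: Hank
Economics: Eve 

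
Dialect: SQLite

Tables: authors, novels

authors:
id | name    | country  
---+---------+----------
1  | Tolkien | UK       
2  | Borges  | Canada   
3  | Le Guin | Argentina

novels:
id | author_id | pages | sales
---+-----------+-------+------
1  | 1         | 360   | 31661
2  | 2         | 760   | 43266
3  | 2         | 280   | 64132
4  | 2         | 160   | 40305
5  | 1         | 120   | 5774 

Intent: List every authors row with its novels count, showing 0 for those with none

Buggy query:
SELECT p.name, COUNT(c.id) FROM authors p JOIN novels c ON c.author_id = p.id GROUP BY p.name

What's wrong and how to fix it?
Bug: An inner join excludes parents with zero children

Fix: Switch to LEFT JOIN to retain unmatched parent rows

Corrected query:
SELECT p.name, COUNT(c.id) FROM authors p LEFT JOIN novels c ON c.author_id = p.id GROUP BY p.name

Result:
name    | COUNT(c.id)
--------+------------
Borges  | 3          
Le Guin | 0          
Tolkien | 2          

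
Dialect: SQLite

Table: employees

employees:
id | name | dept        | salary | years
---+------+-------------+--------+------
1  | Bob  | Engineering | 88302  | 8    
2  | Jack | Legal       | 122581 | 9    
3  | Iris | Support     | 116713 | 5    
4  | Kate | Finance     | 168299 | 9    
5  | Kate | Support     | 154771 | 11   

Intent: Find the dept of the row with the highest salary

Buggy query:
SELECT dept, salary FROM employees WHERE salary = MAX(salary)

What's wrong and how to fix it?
Bug: MAX(salary) is an aggregate and cannot be used directly in WHERE

Fix: Use a subquery: WHERE salary = (SELECT MAX(salary) FROM employees)

Corrected query:
SELECT dept, salary FROM employees WHERE salary = (SELECT MAX(salary) FROM employees)

Result:
dept    | salary
--------+-------
Finance | 168299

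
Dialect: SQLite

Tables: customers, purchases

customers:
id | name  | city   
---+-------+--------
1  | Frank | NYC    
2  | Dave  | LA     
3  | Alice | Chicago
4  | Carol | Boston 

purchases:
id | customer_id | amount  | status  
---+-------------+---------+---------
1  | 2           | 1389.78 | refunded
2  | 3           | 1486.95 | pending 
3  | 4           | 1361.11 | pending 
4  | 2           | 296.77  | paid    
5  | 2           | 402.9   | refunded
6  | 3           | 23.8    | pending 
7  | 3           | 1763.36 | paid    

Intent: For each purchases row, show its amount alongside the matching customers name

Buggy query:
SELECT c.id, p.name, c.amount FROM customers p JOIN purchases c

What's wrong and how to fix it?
Bug: JOIN with no ON clause produces a cartesian product; every purchases row pairs with every customers row

Fix: Specify the join condition linking the foreign key to the parent id

Corrected query:
SELECT c.id, p.name, c.amount FROM customers p JOIN purchases c ON c.customer_id = p.id

Result:
id | name  | amount 
---+-------+--------
1  | Dave  | 1389.78
2  | Alice | 1486.95
3  | Carol | 1361.11
4  | Dave  | 296.77 
5  | Dave  | 402.9  
6  | Alice | 23.8   
7  | Alice | 1763.36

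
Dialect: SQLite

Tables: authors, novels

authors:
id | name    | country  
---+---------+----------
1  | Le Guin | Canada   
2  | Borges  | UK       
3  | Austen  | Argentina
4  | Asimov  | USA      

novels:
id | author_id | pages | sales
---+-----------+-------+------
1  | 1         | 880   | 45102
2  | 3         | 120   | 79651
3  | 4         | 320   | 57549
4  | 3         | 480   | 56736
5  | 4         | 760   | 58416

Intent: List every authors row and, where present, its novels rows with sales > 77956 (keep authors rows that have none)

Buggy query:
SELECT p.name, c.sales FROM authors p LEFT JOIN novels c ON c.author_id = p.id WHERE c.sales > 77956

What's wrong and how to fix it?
Bug: A WHERE condition on the right-hand table after LEFT JOIN drops unmatched parents

Fix: Move the right-table condition into the ON clause so unmatched parents are kept

Corrected query:
SELECT p.name, c.sales FROM authors p LEFT JOIN novels c ON c.author_id = p.id AND c.sales > 77956

Result:
name    | sales
--------+------
Le Guin | NULL 
Borges  | NULL 
Austen  | 79651
Asimov  | NULL 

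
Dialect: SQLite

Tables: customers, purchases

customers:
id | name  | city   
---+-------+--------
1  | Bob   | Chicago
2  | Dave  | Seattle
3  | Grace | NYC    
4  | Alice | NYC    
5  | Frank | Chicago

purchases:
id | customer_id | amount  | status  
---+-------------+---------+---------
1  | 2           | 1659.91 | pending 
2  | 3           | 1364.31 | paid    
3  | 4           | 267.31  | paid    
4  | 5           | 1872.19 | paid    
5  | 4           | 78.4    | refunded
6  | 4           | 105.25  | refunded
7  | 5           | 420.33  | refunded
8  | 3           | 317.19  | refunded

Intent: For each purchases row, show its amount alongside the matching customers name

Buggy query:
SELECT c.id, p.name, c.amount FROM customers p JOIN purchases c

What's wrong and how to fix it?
Bug: Missing join condition: each purchases row is matched to all customers rows instead of just its own

Fix: Add ON c.customer_id = p.id to the JOIN

Corrected query:
SELECT c.id, p.name, c.amount FROM customers p JOIN purchases c ON c.customer_id = p.id

Result:
id | name  | amount 
---+-------+--------
1  | Dave  | 1659.91
2  | Grace | 1364.31
3  | Alice | 267.31 
4  | Frank | 1872.19
5  | Alice | 78.4   
6  | Alice | 105.25 
7  | Frank | 420.33 
8  | Grace | 317.19 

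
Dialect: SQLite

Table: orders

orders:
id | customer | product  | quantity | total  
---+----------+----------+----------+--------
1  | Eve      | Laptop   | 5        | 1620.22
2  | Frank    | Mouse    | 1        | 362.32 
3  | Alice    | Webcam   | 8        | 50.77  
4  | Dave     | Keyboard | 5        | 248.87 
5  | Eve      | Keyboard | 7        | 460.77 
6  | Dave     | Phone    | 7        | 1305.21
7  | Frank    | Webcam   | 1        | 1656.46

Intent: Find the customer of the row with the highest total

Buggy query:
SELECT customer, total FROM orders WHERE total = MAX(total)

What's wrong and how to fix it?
Bug: MAX(total) is an aggregate and cannot be used directly in WHERE

Fix: Use a subquery: WHERE total = (SELECT MAX(total) FROM orders)

Corrected query:
SELECT customer, total FROM orders WHERE total = (SELECT MAX(total) FROM orders)

Result:
customer | total  
---------+--------
Frank    | 1656.46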